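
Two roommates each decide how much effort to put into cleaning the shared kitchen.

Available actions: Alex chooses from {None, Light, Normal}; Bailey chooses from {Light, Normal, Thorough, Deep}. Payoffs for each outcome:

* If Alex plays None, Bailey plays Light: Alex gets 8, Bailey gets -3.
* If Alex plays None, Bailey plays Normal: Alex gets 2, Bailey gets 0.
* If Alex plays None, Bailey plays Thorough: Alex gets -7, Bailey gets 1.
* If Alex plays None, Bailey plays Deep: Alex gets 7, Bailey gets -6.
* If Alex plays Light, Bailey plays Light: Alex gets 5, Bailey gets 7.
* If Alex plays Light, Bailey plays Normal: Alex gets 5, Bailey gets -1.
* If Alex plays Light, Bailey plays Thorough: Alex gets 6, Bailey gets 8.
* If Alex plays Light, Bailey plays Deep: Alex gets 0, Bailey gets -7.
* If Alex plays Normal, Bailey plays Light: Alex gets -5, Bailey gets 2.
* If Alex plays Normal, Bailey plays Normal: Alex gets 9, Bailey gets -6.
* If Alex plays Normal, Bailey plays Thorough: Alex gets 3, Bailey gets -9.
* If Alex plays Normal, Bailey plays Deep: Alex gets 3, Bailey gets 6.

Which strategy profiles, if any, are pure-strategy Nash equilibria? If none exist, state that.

Check each profile: it is a Nash equilibrium iff no player can strictly gain by switching unilaterally.
(None, Light): Bailey can switch to Normal (-3 → 0). Not NE.
(None, Normal): Alex can switch to Light (2 → 5). Not NE.
(None, Thorough): Alex can switch to Light (-7 → 6). Not NE.
(None, Deep): Bailey can switch to Light (-6 → -3). Not NE.
(Light, Light): Alex can switch to None (5 → 8). Not NE.
(Light, Normal): Alex can switch to Normal (5 → 9). Not NE.
(Light, Thorough): Alex gets 6, best alternative 3; Bailey gets 8, best alternative 7. No profitable deviation — NE.
(Light, Deep): Alex can switch to None (0 → 7). Not NE.
(Normal, Light): Alex can switch to None (-5 → 8). Not NE.
(The remaining 3 profiles each have a profitable deviation by the same check.)

The unique pure-strategy Nash equilibrium is (Light, Thorough).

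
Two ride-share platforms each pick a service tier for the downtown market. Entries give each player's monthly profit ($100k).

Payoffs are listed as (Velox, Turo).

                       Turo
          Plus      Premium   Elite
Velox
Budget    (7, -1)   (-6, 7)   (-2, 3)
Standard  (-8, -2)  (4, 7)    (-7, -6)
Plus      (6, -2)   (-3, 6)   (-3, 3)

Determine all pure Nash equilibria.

The unique pure-strategy Nash equilibrium is (Standard, Premium).

(Budget, Plus): Turo can switch to Premium (-1 → 7). Not NE.
(Budget, Premium): Velox can switch to Standard (-6 → 4). Not NE.
(Budget, Elite): Turo can switch to Premium (3 → 7). Not NE.
(Standard, Plus): Velox can switch to Budget (-8 → 7). Not NE.
(Standard, Premium): Velox gets 4, best alternative -3; Turo gets 7, best alternative -2. No profitable deviation — NE.
(Standard, Elite): Velox can switch to Budget (-7 → -2). Not NE.
(Plus, Plus): Velox can switch to Budget (6 → 7). Not NE.
(The remaining 2 profiles each have a profitable deviation by the same check.)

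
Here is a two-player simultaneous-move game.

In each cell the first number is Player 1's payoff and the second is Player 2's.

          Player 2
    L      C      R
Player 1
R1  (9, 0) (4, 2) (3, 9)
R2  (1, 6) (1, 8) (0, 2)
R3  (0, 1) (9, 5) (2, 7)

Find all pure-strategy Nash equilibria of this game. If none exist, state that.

(R1, L): Player 2 can switch to C (0 → 2). Not NE.
(R1, C): Player 1 can switch to R3 (4 → 9). Not NE.
(R1, R): Player 1 gets 3, best alternative 2; Player 2 gets 9, best alternative 2. No profitable deviation — NE.
(R2, L): Player 1 can switch to R1 (1 → 9). Not NE.
(R2, C): Player 1 can switch to R1 (1 → 4). Not NE.
(R2, R): Player 1 can switch to R1 (0 → 3). Not NE.
(R3, L): Player 1 can switch to R1 (0 → 9). Not NE.
(R3, C): Player 2 can switch to R (5 → 7). Not NE.
(R3, R): Player 1 can switch to R1 (2 → 3). Not NE.

Pure NE: (R1, R)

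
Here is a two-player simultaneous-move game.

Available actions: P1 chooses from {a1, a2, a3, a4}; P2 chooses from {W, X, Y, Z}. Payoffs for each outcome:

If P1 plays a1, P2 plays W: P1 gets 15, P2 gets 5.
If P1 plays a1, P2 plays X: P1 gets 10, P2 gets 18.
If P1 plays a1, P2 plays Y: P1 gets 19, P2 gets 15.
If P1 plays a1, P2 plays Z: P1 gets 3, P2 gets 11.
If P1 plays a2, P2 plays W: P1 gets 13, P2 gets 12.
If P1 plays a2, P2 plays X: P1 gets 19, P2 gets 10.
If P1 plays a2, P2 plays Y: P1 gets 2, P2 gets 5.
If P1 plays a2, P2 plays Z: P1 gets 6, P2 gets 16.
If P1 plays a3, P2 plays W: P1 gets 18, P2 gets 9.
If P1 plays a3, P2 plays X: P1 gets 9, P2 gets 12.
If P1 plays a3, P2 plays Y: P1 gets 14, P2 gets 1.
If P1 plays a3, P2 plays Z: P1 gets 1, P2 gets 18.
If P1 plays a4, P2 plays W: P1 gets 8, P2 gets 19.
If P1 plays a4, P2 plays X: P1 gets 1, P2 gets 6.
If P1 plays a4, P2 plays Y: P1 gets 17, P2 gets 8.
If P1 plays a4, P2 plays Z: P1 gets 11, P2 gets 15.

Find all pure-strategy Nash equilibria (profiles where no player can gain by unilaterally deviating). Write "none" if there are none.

There is no pure-strategy Nash equilibrium.

For each strategy profile, look for a profitable unilateral deviation.
(a1, W): P1 can switch to a3 (15 → 18). Not NE.
(a1, X): P1 can switch to a2 (10 → 19). Not NE.
(a1, Y): P2 can switch to X (15 → 18). Not NE.
(a1, Z): P1 can switch to a2 (3 → 6). Not NE.
(a2, W): P1 can switch to a1 (13 → 15). Not NE.
(a2, X): P2 can switch to W (10 → 12). Not NE.
(a2, Y): P1 can switch to a1 (2 → 19). Not NE.
(a2, Z): P1 can switch to a4 (6 → 11). Not NE.
(The remaining 8 profiles each have a profitable deviation by the same check.)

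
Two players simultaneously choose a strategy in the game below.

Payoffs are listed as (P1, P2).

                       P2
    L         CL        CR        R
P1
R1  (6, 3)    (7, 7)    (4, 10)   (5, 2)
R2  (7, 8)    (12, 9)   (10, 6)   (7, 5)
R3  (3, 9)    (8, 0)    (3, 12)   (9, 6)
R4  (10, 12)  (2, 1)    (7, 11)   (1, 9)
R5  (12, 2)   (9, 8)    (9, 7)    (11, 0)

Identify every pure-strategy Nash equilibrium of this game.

(R1, L): P1 can switch to R2 (6 → 7). Not NE.
(R1, CL): P1 can switch to R2 (7 → 12). Not NE.
(R1, CR): P1 can switch to R2 (4 → 10). Not NE.
(R1, R): P1 can switch to R2 (5 → 7). Not NE.
(R2, L): P1 can switch to R4 (7 → 10). Not NE.
(R2, CL): P1 gets 12, best alternative 9; P2 gets 9, best alternative 8. No profitable deviation — NE.
(R2, CR): P2 can switch to L (6 → 8). Not NE.
(R2, R): P1 can switch to R3 (7 → 9). Not NE.
(R3, L): P1 can switch to R1 (3 → 6). Not NE.
(The remaining 11 profiles each have a profitable deviation by the same check.)

Pure NE: (R2, CL)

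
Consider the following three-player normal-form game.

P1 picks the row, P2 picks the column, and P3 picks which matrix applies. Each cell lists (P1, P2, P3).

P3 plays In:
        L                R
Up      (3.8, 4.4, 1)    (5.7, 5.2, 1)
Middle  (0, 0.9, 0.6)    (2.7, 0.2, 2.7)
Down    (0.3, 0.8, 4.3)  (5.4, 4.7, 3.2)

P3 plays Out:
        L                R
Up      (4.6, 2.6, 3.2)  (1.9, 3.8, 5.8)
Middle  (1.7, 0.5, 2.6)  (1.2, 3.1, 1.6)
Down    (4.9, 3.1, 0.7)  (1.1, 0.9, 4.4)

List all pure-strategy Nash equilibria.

Pure NE: (Up, R, Out)

(Up, L, In): P2 can switch to R (4.4 → 5.2). Not NE.
(Up, L, Out): P1 can switch to Down (4.6 → 4.9). Not NE.
(Up, R, In): P3 can switch to Out (1 → 5.8). Not NE.
(Up, R, Out): P1 gets 1.9, best alternative 1.2; P2 gets 3.8, best alternative 2.6; P3 gets 5.8, best alternative 1. No profitable deviation — NE.
(Middle, L, In): P1 can switch to Up (0 → 3.8). Not NE.
(Middle, L, Out): P1 can switch to Up (1.7 → 4.6). Not NE.
(Middle, R, In): P1 can switch to Up (2.7 → 5.7). Not NE.
(Middle, R, Out): P1 can switch to Up (1.2 → 1.9). Not NE.
(Down, L, In): P1 can switch to Up (0.3 → 3.8). Not NE.
(Down, L, Out): P3 can switch to In (0.7 → 4.3). Not NE.
(Down, R, In): P1 can switch to Up (5.4 → 5.7). Not NE.
(Down, R, Out): P1 can switch to Up (1.1 → 1.9). Not NE.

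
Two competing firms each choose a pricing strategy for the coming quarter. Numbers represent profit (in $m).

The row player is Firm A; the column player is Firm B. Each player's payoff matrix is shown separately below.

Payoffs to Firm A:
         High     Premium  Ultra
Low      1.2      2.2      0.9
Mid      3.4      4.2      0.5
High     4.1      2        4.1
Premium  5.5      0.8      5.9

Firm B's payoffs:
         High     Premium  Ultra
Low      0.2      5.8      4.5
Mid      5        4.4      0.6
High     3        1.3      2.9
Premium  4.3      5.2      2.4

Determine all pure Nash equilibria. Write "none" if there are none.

none

(Low, High): Firm A can switch to Mid (1.2 → 3.4). Not NE.
(Low, Premium): Firm A can switch to Mid (2.2 → 4.2). Not NE.
(Low, Ultra): Firm A can switch to High (0.9 → 4.1). Not NE.
(Mid, High): Firm A can switch to High (3.4 → 4.1). Not NE.
(Mid, Premium): Firm B can switch to High (4.4 → 5). Not NE.
(Mid, Ultra): Firm A can switch to Low (0.5 → 0.9). Not NE.
(High, High): Firm A can switch to Premium (4.1 → 5.5). Not NE.
(High, Premium): Firm A can switch to Low (2 → 2.2). Not NE.
(High, Ultra): Firm A can switch to Premium (4.1 → 5.9). Not NE.
(Premium, High): Firm B can switch to Premium (4.3 → 5.2). Not NE.
(Premium, Premium): Firm A can switch to Low (0.8 → 2.2). Not NE.
(Premium, Ultra): Firm B can switch to High (2.4 → 4.3). Not NE.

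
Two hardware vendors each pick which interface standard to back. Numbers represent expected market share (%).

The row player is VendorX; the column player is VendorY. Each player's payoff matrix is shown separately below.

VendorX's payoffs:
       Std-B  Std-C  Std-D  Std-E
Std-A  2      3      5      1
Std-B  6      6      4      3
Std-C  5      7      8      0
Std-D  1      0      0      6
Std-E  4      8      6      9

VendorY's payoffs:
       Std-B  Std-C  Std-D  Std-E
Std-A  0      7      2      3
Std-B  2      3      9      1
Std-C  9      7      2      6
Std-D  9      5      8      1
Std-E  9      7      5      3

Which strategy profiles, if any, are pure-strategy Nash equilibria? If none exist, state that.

VendorX against Std-B: payoffs 2, 6, 5, 1, 4 → best response Std-B.
VendorX against Std-C: payoffs 3, 6, 7, 0, 8 → best response Std-E.
VendorX against Std-D: payoffs 5, 4, 8, 0, 6 → best response Std-C.
VendorX against Std-E: payoffs 1, 3, 0, 6, 9 → best response Std-E.
VendorY against Std-A: payoffs 0, 7, 2, 3 → best response Std-C.
VendorY against Std-B: payoffs 2, 3, 9, 1 → best response Std-D.
VendorY against Std-C: payoffs 9, 7, 2, 6 → best response Std-B.
VendorY against Std-D: payoffs 9, 5, 8, 1 → best response Std-B.
VendorY against Std-E: payoffs 9, 7, 5, 3 → best response Std-B.
No profile is a mutual best response for all players.

There is no pure-strategy Nash equilibrium.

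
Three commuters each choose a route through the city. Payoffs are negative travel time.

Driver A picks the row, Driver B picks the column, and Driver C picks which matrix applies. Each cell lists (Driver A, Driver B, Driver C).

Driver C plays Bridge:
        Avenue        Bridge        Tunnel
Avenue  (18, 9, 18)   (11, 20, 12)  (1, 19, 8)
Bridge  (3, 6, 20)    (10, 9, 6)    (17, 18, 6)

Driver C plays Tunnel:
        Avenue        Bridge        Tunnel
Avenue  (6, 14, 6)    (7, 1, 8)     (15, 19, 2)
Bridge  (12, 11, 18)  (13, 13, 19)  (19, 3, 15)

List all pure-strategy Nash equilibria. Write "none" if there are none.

Driver A against (Avenue, Bridge): payoffs 18, 3 → best response Avenue.
Driver A against (Avenue, Tunnel): payoffs 6, 12 → best response Bridge.
Driver A against (Bridge, Bridge): payoffs 11, 10 → best response Avenue.
Driver A against (Bridge, Tunnel): payoffs 7, 13 → best response Bridge.
Driver A against (Tunnel, Bridge): payoffs 1, 17 → best response Bridge.
Driver A against (Tunnel, Tunnel): payoffs 15, 19 → best response Bridge.
Driver B against (Avenue, Bridge): payoffs 9, 20, 19 → best response Bridge.
Driver B against (Avenue, Tunnel): payoffs 14, 1, 19 → best response Tunnel.
Driver B against (Bridge, Bridge): payoffs 6, 9, 18 → best response Tunnel.
Driver B against (Bridge, Tunnel): payoffs 11, 13, 3 → best response Bridge.
Driver C against (Avenue, Avenue): payoffs 18, 6 → best response Bridge.
Driver C against (Avenue, Bridge): payoffs 12, 8 → best response Bridge.
Driver C against (Avenue, Tunnel): payoffs 8, 2 → best response Bridge.
Driver C against (Bridge, Avenue): payoffs 20, 18 → best response Bridge.
Driver C against (Bridge, Bridge): payoffs 6, 19 → best response Tunnel.
Driver C against (Bridge, Tunnel): payoffs 6, 15 → best response Tunnel.
Mutual best responses: (Avenue, Bridge, Bridge); (Bridge, Bridge, Tunnel).

(Avenue, Bridge, Bridge), (Bridge, Bridge, Tunnel)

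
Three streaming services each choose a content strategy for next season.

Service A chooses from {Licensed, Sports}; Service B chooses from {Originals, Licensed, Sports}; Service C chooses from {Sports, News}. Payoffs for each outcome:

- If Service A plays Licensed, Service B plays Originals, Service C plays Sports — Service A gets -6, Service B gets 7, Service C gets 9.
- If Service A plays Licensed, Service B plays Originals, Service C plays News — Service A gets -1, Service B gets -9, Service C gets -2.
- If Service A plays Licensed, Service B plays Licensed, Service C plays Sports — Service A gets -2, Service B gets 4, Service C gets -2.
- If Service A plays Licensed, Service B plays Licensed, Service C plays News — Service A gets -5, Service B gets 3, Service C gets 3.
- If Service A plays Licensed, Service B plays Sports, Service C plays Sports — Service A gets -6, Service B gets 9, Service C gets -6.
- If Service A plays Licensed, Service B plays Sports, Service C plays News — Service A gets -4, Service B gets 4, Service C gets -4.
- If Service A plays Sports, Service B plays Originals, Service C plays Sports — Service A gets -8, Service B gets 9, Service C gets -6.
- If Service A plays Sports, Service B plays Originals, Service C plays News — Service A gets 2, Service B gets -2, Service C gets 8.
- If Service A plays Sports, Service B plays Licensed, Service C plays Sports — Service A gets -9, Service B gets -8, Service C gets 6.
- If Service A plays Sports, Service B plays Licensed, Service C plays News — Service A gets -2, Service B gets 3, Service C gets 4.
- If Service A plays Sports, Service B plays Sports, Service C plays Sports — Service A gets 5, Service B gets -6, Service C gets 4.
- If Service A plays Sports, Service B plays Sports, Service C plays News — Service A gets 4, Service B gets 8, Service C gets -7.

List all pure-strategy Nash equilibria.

(Licensed, Originals, Sports): Service B can switch to Sports (7 → 9). Not NE.
(Licensed, Originals, News): Service A can switch to Sports (-1 → 2). Not NE.
(Licensed, Licensed, Sports): Service B can switch to Originals (4 → 7). Not NE.
(Licensed, Licensed, News): Service A can switch to Sports (-5 → -2). Not NE.
(Licensed, Sports, Sports): Service A can switch to Sports (-6 → 5). Not NE.
(Licensed, Sports, News): Service A can switch to Sports (-4 → 4). Not NE.
(The remaining 6 profiles each have a profitable deviation by the same check.)

This game has no pure Nash equilibrium.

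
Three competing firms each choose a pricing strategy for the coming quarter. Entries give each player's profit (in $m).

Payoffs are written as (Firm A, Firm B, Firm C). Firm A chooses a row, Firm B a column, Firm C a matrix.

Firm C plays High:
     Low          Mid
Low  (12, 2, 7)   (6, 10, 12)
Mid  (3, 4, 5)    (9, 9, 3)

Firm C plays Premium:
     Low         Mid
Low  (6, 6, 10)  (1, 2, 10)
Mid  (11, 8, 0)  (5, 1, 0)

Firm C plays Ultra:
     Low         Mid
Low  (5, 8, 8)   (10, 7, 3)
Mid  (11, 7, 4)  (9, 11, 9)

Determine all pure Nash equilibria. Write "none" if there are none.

This game has no pure Nash equilibrium.

Mark each player's best response to every combination of opponents' strategies; a profile where every player is best-responding is a pure Nash equilibrium.
Firm A against (Low, High): payoffs 12, 3 → best response Low.
Firm A against (Low, Premium): payoffs 6, 11 → best response Mid.
Firm A against (Low, Ultra): payoffs 5, 11 → best response Mid.
Firm A against (Mid, High): payoffs 6, 9 → best response Mid.
Firm A against (Mid, Premium): payoffs 1, 5 → best response Mid.
Firm A against (Mid, Ultra): payoffs 10, 9 → best response Low.
Firm B against (Low, High): payoffs 2, 10 → best response Mid.
Firm B against (Low, Premium): payoffs 6, 2 → best response Low.
Firm B against (Low, Ultra): payoffs 8, 7 → best response Low.
Firm B against (Mid, High): payoffs 4, 9 → best response Mid.
Firm B against (Mid, Premium): payoffs 8, 1 → best response Low.
Firm B against (Mid, Ultra): payoffs 7, 11 → best response Mid.
Firm C against (Low, Low): payoffs 7, 10, 8 → best response Premium.
Firm C against (Low, Mid): payoffs 12, 10, 3 → best response High.
Firm C against (Mid, Low): payoffs 5, 0, 4 → best response High.
Firm C against (Mid, Mid): payoffs 3, 0, 9 → best response Ultra.
No profile is a mutual best response for all players.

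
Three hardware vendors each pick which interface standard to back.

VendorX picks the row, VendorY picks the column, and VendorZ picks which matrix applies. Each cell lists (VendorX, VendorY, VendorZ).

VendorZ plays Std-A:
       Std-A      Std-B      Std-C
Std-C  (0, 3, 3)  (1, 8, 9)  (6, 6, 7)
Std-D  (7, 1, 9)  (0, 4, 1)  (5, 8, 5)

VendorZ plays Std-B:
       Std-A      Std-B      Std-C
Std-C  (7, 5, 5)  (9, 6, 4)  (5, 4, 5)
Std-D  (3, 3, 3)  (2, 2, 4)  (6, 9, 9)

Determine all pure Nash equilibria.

For each player, find the best response to each opponent profile; mutual best responses are the pure NE.
VendorX against (Std-A, Std-A): payoffs 0, 7 → best response Std-D.
VendorX against (Std-A, Std-B): payoffs 7, 3 → best response Std-C.
VendorX against (Std-B, Std-A): payoffs 1, 0 → best response Std-C.
VendorX against (Std-B, Std-B): payoffs 9, 2 → best response Std-C.
VendorX against (Std-C, Std-A): payoffs 6, 5 → best response Std-C.
VendorX against (Std-C, Std-B): payoffs 5, 6 → best response Std-D.
VendorY against (Std-C, Std-A): payoffs 3, 8, 6 → best response Std-B.
VendorY against (Std-C, Std-B): payoffs 5, 6, 4 → best response Std-B.
VendorY against (Std-D, Std-A): payoffs 1, 4, 8 → best response Std-C.
VendorY against (Std-D, Std-B): payoffs 3, 2, 9 → best response Std-C.
VendorZ against (Std-C, Std-A): payoffs 3, 5 → best response Std-B.
VendorZ against (Std-C, Std-B): payoffs 9, 4 → best response Std-A.
VendorZ against (Std-C, Std-C): payoffs 7, 5 → best response Std-A.
VendorZ against (Std-D, Std-A): payoffs 9, 3 → best response Std-A.
VendorZ against (Std-D, Std-B): payoffs 1, 4 → best response Std-B.
VendorZ against (Std-D, Std-C): payoffs 5, 9 → best response Std-B.
Mutual best responses: (Std-C, Std-B, Std-A); (Std-D, Std-C, Std-B).

(Std-C, Std-B, Std-A) and (Std-D, Std-C, Std-B)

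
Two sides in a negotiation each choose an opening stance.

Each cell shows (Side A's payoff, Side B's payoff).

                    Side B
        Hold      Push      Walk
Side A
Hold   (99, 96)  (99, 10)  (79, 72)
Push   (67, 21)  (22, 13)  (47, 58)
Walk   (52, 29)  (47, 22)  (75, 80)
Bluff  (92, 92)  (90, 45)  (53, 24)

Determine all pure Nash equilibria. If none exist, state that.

Side A against Hold: payoffs 99, 67, 52, 92 → best response Hold.
Side A against Push: payoffs 99, 22, 47, 90 → best response Hold.
Side A against Walk: payoffs 79, 47, 75, 53 → best response Hold.
Side B against Hold: payoffs 96, 10, 72 → best response Hold.
Side B against Push: payoffs 21, 13, 58 → best response Walk.
Side B against Walk: payoffs 29, 22, 80 → best response Walk.
Side B against Bluff: payoffs 92, 45, 24 → best response Hold.
Mutual best responses: (Hold, Hold).

Pure NE: (Hold, Hold)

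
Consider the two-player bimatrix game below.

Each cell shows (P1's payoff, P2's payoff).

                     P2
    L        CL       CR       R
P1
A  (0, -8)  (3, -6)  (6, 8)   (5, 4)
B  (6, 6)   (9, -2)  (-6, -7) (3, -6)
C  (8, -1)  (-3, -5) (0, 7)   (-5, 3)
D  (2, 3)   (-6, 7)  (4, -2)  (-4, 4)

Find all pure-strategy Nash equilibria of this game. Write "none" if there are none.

Mark each player's best response to every combination of opponents' strategies; a profile where every player is best-responding is a pure Nash equilibrium.
P1 against L: payoffs 0, 6, 8, 2 → best response C.
P1 against CL: payoffs 3, 9, -3, -6 → best response B.
P1 against CR: payoffs 6, -6, 0, 4 → best response A.
P1 against R: payoffs 5, 3, -5, -4 → best response A.
P2 against A: payoffs -8, -6, 8, 4 → best response CR.
P2 against B: payoffs 6, -2, -7, -6 → best response L.
P2 against C: payoffs -1, -5, 7, 3 → best response CR.
P2 against D: payoffs 3, 7, -2, 4 → best response CL.
Mutual best responses: (A, CR).

The unique pure-strategy Nash equilibrium is (A, CR).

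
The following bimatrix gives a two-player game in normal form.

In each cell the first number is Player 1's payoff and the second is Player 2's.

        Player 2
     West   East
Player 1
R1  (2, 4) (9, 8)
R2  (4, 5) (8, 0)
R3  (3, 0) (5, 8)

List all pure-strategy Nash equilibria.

(R1, East); (R2, West)

For each player, find the best response to each opponent profile; mutual best responses are the pure NE.
Player 1 against West: payoffs 2, 4, 3 → best response R2.
Player 1 against East: payoffs 9, 8, 5 → best response R1.
Player 2 against R1: payoffs 4, 8 → best response East.
Player 2 against R2: payoffs 5, 0 → best response West.
Player 2 against R3: payoffs 0, 8 → best response East.
Mutual best responses: (R1, East); (R2, West).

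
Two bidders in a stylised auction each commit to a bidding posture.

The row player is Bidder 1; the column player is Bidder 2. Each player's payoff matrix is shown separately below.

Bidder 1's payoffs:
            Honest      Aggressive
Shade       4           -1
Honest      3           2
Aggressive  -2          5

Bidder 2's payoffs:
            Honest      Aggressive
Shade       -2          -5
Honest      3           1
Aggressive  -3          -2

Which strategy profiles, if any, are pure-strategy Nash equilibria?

Check each profile: it is a Nash equilibrium iff no player can strictly gain by switching unilaterally.
(Shade, Honest): Bidder 1 gets 4, best alternative 3; Bidder 2 gets -2, best alternative -5. No profitable deviation — NE.
(Shade, Aggressive): Bidder 1 can switch to Honest (-1 → 2). Not NE.
(Honest, Honest): Bidder 1 can switch to Shade (3 → 4). Not NE.
(Honest, Aggressive): Bidder 1 can switch to Aggressive (2 → 5). Not NE.
(Aggressive, Honest): Bidder 1 can switch to Shade (-2 → 4). Not NE.
(Aggressive, Aggressive): Bidder 1 gets 5, best alternative 2; Bidder 2 gets -2, best alternative -3. No profitable deviation — NE.

Pure-strategy Nash equilibria: (Shade, Honest); (Aggressive, Aggressive)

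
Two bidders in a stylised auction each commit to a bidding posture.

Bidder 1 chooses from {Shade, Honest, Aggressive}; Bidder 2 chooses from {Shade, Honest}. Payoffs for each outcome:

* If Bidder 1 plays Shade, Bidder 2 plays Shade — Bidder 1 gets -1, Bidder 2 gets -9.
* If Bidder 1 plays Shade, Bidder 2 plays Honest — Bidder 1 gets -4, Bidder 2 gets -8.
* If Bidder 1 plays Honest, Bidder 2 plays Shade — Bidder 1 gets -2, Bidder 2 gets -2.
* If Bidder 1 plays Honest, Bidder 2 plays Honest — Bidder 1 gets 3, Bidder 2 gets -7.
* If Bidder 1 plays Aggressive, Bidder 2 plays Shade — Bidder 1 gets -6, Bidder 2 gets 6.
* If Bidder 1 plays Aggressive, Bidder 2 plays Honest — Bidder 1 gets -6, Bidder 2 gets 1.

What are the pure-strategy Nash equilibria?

Bidder 1 against Shade: payoffs -1, -2, -6 → best response Shade.
Bidder 1 against Honest: payoffs -4, 3, -6 → best response Honest.
Bidder 2 against Shade: payoffs -9, -8 → best response Honest.
Bidder 2 against Honest: payoffs -2, -7 → best response Shade.
Bidder 2 against Aggressive: payoffs 6, 1 → best response Shade.
No profile is a mutual best response for all players.

There is no pure-strategy Nash equilibrium.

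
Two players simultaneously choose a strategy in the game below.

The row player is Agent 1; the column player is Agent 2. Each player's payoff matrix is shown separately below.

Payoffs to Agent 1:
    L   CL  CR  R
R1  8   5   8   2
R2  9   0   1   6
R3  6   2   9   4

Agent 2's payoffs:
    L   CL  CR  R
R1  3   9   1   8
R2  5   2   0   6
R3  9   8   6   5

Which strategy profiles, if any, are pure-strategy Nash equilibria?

(R1, CL), (R2, R)

For each player, find the best response to each opponent profile; mutual best responses are the pure NE.
Agent 1 against L: payoffs 8, 9, 6 → best response R2.
Agent 1 against CL: payoffs 5, 0, 2 → best response R1.
Agent 1 against CR: payoffs 8, 1, 9 → best response R3.
Agent 1 against R: payoffs 2, 6, 4 → best response R2.
Agent 2 against R1: payoffs 3, 9, 1, 8 → best response CL.
Agent 2 against R2: payoffs 5, 2, 0, 6 → best response R.
Agent 2 against R3: payoffs 9, 8, 6, 5 → best response L.
Mutual best responses: (R1, CL); (R2, R).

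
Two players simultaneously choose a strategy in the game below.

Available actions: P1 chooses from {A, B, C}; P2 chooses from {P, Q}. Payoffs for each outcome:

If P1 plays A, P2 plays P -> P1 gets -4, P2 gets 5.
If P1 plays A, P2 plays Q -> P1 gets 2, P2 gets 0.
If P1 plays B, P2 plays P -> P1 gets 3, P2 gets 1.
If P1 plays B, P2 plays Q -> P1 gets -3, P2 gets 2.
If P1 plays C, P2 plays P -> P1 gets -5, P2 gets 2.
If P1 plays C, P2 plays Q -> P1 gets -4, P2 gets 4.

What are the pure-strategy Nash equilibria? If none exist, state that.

There is no pure-strategy Nash equilibrium.

Mark each player's best response to every combination of opponents' strategies; a profile where every player is best-responding is a pure Nash equilibrium.
P1 against P: payoffs -4, 3, -5 → best response B.
P1 against Q: payoffs 2, -3, -4 → best response A.
P2 against A: payoffs 5, 0 → best response P.
P2 against B: payoffs 1, 2 → best response Q.
P2 against C: payoffs 2, 4 → best response Q.
No profile is a mutual best response for all players.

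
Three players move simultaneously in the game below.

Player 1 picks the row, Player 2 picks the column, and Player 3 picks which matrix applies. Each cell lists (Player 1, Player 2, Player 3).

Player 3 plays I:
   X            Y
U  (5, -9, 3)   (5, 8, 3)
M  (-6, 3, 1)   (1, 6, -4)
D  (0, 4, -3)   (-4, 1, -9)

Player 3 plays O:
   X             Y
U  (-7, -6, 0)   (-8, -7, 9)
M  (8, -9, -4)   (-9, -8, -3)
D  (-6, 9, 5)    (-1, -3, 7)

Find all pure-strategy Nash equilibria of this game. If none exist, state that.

(U, X, I): Player 2 can switch to Y (-9 → 8). Not NE.
(U, X, O): Player 1 can switch to M (-7 → 8). Not NE.
(U, Y, I): Player 3 can switch to O (3 → 9). Not NE.
(U, Y, O): Player 1 can switch to D (-8 → -1). Not NE.
(M, X, I): Player 1 can switch to U (-6 → 5). Not NE.
(M, X, O): Player 2 can switch to Y (-9 → -8). Not NE.
(M, Y, I): Player 1 can switch to U (1 → 5). Not NE.
(M, Y, O): Player 1 can switch to U (-9 → -8). Not NE.
(The remaining 4 profiles each have a profitable deviation by the same check.)

There is no pure-strategy Nash equilibrium.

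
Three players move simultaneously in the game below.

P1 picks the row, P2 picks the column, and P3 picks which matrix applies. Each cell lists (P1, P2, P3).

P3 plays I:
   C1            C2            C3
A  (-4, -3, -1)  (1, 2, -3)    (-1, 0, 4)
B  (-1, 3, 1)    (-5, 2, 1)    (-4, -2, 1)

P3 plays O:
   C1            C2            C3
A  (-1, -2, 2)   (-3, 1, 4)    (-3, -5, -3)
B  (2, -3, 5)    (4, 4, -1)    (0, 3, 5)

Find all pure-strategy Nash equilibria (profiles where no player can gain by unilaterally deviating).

P1 against (C1, I): payoffs -4, -1 → best response B.
P1 against (C1, O): payoffs -1, 2 → best response B.
P1 against (C2, I): payoffs 1, -5 → best response A.
P1 against (C2, O): payoffs -3, 4 → best response B.
P1 against (C3, I): payoffs -1, -4 → best response A.
P1 against (C3, O): payoffs -3, 0 → best response B.
P2 against (A, I): payoffs -3, 2, 0 → best response C2.
P2 against (A, O): payoffs -2, 1, -5 → best response C2.
P2 against (B, I): payoffs 3, 2, -2 → best response C1.
P2 against (B, O): payoffs -3, 4, 3 → best response C2.
P3 against (A, C1): payoffs -1, 2 → best response O.
P3 against (A, C2): payoffs -3, 4 → best response O.
P3 against (A, C3): payoffs 4, -3 → best response I.
P3 against (B, C1): payoffs 1, 5 → best response O.
P3 against (B, C2): payoffs 1, -1 → best response I.
P3 against (B, C3): payoffs 1, 5 → best response O.
No profile is a mutual best response for all players.

There is no pure-strategy Nash equilibrium.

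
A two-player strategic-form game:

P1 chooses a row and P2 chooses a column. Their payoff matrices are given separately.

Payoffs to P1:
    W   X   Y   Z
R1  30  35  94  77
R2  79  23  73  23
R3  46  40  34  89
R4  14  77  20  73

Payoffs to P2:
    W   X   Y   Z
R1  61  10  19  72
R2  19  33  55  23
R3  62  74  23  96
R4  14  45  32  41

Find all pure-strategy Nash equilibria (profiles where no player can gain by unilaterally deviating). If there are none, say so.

(R3, Z), (R4, X)

For each strategy profile, look for a profitable unilateral deviation.
(R1, W): P1 can switch to R2 (30 → 79). Not NE.
(R1, X): P1 can switch to R3 (35 → 40). Not NE.
(R1, Y): P2 can switch to W (19 → 61). Not NE.
(R1, Z): P1 can switch to R3 (77 → 89). Not NE.
(R2, W): P2 can switch to X (19 → 33). Not NE.
(R2, X): P1 can switch to R1 (23 → 35). Not NE.
(R3, Z): P1 gets 89, best alternative 77; P2 gets 96, best alternative 74. No profitable deviation — NE.
(R4, X): P1 gets 77, best alternative 40; P2 gets 45, best alternative 41. No profitable deviation — NE.
(The remaining 8 profiles each have a profitable deviation by the same check.)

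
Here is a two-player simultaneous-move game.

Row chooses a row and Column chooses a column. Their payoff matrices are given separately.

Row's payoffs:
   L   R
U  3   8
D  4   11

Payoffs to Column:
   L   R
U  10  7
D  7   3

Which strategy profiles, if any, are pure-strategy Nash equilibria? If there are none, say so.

Row against L: payoffs 3, 4 → best response D.
Row against R: payoffs 8, 11 → best response D.
Column against U: payoffs 10, 7 → best response L.
Column against D: payoffs 7, 3 → best response L.
Mutual best responses: (D, L).

Pure NE: (D, L)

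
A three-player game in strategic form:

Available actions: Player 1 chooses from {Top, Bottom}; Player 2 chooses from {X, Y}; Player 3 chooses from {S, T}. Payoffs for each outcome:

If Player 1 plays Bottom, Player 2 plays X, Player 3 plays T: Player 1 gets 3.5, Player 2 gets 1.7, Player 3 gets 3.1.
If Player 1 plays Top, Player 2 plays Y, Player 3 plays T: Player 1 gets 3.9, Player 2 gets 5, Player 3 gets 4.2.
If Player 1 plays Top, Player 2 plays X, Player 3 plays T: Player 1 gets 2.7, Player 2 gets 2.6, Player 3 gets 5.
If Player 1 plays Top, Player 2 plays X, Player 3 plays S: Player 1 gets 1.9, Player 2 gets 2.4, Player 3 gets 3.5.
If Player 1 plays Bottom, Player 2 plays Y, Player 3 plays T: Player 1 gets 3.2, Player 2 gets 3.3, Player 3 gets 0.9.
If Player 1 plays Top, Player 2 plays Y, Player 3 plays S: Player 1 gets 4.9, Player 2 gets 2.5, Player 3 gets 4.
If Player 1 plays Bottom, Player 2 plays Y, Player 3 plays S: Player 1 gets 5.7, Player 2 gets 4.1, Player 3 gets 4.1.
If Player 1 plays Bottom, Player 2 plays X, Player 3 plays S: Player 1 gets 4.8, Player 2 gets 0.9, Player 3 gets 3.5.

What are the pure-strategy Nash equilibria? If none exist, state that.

Pure-strategy Nash equilibria: (Top, Y, T), (Bottom, Y, S)

Player 1 against (X, S): payoffs 1.9, 4.8 → best response Bottom.
Player 1 against (X, T): payoffs 2.7, 3.5 → best response Bottom.
Player 1 against (Y, S): payoffs 4.9, 5.7 → best response Bottom.
Player 1 against (Y, T): payoffs 3.9, 3.2 → best response Top.
Player 2 against (Top, S): payoffs 2.4, 2.5 → best response Y.
Player 2 against (Top, T): payoffs 2.6, 5 → best response Y.
Player 2 against (Bottom, S): payoffs 0.9, 4.1 → best response Y.
Player 2 against (Bottom, T): payoffs 1.7, 3.3 → best response Y.
Player 3 against (Top, X): payoffs 3.5, 5 → best response T.
Player 3 against (Top, Y): payoffs 4, 4.2 → best response T.
Player 3 against (Bottom, X): payoffs 3.5, 3.1 → best response S.
Player 3 against (Bottom, Y): payoffs 4.1, 0.9 → best response S.
Mutual best responses: (Top, Y, T); (Bottom, Y, S).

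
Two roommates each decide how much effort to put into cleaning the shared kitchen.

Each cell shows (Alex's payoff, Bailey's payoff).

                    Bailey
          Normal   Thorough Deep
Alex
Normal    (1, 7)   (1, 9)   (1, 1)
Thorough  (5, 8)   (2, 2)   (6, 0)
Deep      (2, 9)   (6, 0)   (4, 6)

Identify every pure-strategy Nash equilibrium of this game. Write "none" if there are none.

The unique pure-strategy Nash equilibrium is (Thorough, Normal).

For each strategy profile, look for a profitable unilateral deviation.
(Normal, Normal): Alex can switch to Thorough (1 → 5). Not NE.
(Normal, Thorough): Alex can switch to Thorough (1 → 2). Not NE.
(Normal, Deep): Alex can switch to Thorough (1 → 6). Not NE.
(Thorough, Normal): Alex gets 5, best alternative 2; Bailey gets 8, best alternative 2. No profitable deviation — NE.
(Thorough, Thorough): Alex can switch to Deep (2 → 6). Not NE.
(Thorough, Deep): Bailey can switch to Normal (0 → 8). Not NE.
(Deep, Normal): Alex can switch to Thorough (2 → 5). Not NE.
(Deep, Thorough): Bailey can switch to Normal (0 → 9). Not NE.
(Deep, Deep): Alex can switch to Thorough (4 → 6). Not NE.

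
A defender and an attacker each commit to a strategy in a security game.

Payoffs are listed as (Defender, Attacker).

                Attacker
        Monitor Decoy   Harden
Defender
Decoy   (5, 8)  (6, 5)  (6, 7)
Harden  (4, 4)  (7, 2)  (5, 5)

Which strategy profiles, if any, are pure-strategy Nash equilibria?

Pure NE: (Decoy, Monitor)

Mark each player's best response to every combination of opponents' strategies; a profile where every player is best-responding is a pure Nash equilibrium.
Defender against Monitor: payoffs 5, 4 → best response Decoy.
Defender against Decoy: payoffs 6, 7 → best response Harden.
Defender against Harden: payoffs 6, 5 → best response Decoy.
Attacker against Decoy: payoffs 8, 5, 7 → best response Monitor.
Attacker against Harden: payoffs 4, 2, 5 → best response Harden.
Mutual best responses: (Decoy, Monitor).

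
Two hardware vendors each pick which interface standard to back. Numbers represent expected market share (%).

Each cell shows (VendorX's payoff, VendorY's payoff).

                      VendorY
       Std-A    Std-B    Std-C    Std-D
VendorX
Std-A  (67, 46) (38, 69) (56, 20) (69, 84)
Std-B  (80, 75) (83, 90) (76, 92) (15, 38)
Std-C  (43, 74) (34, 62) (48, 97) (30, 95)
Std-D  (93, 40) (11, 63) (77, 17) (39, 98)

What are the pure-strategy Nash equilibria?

(Std-A, Std-A): VendorX can switch to Std-B (67 → 80). Not NE.
(Std-A, Std-B): VendorX can switch to Std-B (38 → 83). Not NE.
(Std-A, Std-C): VendorX can switch to Std-B (56 → 76). Not NE.
(Std-A, Std-D): VendorX gets 69, best alternative 39; VendorY gets 84, best alternative 69. No profitable deviation — NE.
(Std-B, Std-A): VendorX can switch to Std-D (80 → 93). Not NE.
(Std-B, Std-B): VendorY can switch to Std-C (90 → 92). Not NE.
(Std-B, Std-C): VendorX can switch to Std-D (76 → 77). Not NE.
(Std-B, Std-D): VendorX can switch to Std-A (15 → 69). Not NE.
(Std-C, Std-A): VendorX can switch to Std-A (43 → 67). Not NE.
(Std-C, Std-B): VendorX can switch to Std-A (34 → 38). Not NE.
(Std-C, Std-C): VendorX can switch to Std-A (48 → 56). Not NE.
(The remaining 5 profiles each have a profitable deviation by the same check.)

(Std-A, Std-D)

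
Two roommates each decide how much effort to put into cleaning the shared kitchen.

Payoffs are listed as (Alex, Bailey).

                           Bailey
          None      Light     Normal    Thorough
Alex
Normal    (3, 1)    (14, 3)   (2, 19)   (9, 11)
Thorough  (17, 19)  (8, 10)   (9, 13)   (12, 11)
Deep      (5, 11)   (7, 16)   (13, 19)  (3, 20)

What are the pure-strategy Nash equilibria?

(Normal, None): Alex can switch to Thorough (3 → 17). Not NE.
(Normal, Light): Bailey can switch to Normal (3 → 19). Not NE.
(Normal, Normal): Alex can switch to Thorough (2 → 9). Not NE.
(Normal, Thorough): Alex can switch to Thorough (9 → 12). Not NE.
(Thorough, None): Alex gets 17, best alternative 5; Bailey gets 19, best alternative 13. No profitable deviation — NE.
(Thorough, Light): Alex can switch to Normal (8 → 14). Not NE.
(Thorough, Normal): Alex can switch to Deep (9 → 13). Not NE.
(The remaining 5 profiles each have a profitable deviation by the same check.)

The unique pure-strategy Nash equilibrium is (Thorough, None).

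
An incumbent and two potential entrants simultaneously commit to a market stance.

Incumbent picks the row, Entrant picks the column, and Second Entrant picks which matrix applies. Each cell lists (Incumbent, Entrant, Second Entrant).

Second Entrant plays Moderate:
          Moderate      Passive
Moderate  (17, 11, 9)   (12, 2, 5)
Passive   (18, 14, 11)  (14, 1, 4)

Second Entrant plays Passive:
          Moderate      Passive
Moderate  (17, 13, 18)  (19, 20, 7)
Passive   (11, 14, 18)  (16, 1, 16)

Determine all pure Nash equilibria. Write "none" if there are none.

Pure NE: (Moderate, Passive, Passive)

Incumbent against (Moderate, Moderate): payoffs 17, 18 → best response Passive.
Incumbent against (Moderate, Passive): payoffs 17, 11 → best response Moderate.
Incumbent against (Passive, Moderate): payoffs 12, 14 → best response Passive.
Incumbent against (Passive, Passive): payoffs 19, 16 → best response Moderate.
Entrant against (Moderate, Moderate): payoffs 11, 2 → best response Moderate.
Entrant against (Moderate, Passive): payoffs 13, 20 → best response Passive.
Entrant against (Passive, Moderate): payoffs 14, 1 → best response Moderate.
Entrant against (Passive, Passive): payoffs 14, 1 → best response Moderate.
Second Entrant against (Moderate, Moderate): payoffs 9, 18 → best response Passive.
Second Entrant against (Moderate, Passive): payoffs 5, 7 → best response Passive.
Second Entrant against (Passive, Moderate): payoffs 11, 18 → best response Passive.
Second Entrant against (Passive, Passive): payoffs 4, 16 → best response Passive.
Mutual best responses: (Moderate, Passive, Passive).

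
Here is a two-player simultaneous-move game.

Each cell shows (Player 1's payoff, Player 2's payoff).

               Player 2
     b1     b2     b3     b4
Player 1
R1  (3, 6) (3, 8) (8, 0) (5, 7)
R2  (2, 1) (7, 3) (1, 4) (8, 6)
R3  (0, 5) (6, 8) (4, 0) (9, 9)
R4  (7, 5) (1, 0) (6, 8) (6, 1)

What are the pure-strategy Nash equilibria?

(R1, b1): Player 1 can switch to R4 (3 → 7). Not NE.
(R1, b2): Player 1 can switch to R2 (3 → 7). Not NE.
(R1, b3): Player 2 can switch to b1 (0 → 6). Not NE.
(R1, b4): Player 1 can switch to R2 (5 → 8). Not NE.
(R2, b1): Player 1 can switch to R1 (2 → 3). Not NE.
(R2, b2): Player 2 can switch to b3 (3 → 4). Not NE.
(R2, b3): Player 1 can switch to R1 (1 → 8). Not NE.
(R2, b4): Player 1 can switch to R3 (8 → 9). Not NE.
(R3, b4): Player 1 gets 9, best alternative 8; Player 2 gets 9, best alternative 8. No profitable deviation — NE.
(The remaining 7 profiles each have a profitable deviation by the same check.)

Pure NE: (R3, b4)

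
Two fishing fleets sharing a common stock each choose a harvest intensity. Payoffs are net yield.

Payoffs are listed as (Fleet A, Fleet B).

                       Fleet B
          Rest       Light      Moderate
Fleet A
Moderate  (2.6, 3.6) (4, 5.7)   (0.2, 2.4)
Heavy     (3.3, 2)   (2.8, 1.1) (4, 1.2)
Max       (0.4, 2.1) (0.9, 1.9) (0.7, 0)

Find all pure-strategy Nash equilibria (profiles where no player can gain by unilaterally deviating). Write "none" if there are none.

Pure-strategy Nash equilibria: (Moderate, Light) and (Heavy, Rest)

(Moderate, Rest): Fleet A can switch to Heavy (2.6 → 3.3). Not NE.
(Moderate, Light): Fleet A gets 4, best alternative 2.8; Fleet B gets 5.7, best alternative 3.6. No profitable deviation — NE.
(Moderate, Moderate): Fleet A can switch to Heavy (0.2 → 4). Not NE.
(Heavy, Rest): Fleet A gets 3.3, best alternative 2.6; Fleet B gets 2, best alternative 1.2. No profitable deviation — NE.
(Heavy, Light): Fleet A can switch to Moderate (2.8 → 4). Not NE.
(Heavy, Moderate): Fleet B can switch to Rest (1.2 → 2). Not NE.
(Max, Rest): Fleet A can switch to Moderate (0.4 → 2.6). Not NE.
(Max, Light): Fleet A can switch to Moderate (0.9 → 4). Not NE.
(Max, Moderate): Fleet A can switch to Heavy (0.7 → 4). Not NE.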